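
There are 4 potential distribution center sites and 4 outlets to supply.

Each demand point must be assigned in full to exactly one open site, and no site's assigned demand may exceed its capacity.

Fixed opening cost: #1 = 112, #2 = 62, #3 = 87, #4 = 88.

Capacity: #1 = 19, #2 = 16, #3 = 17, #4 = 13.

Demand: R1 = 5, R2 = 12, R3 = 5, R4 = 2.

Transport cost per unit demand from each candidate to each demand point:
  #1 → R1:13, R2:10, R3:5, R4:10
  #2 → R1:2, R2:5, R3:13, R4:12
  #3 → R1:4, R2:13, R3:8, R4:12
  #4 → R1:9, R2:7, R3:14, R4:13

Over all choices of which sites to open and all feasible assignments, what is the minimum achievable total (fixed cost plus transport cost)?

293

Open {#2, #3}; cheapest assignment that respects the capacities:
  #2 (cap 16, load 14): R2, R4 — cost 12×5 + 2×12 = 84
  #3 (cap 17, load 10): R1, R3 — cost 5×4 + 5×8 = 60
  Shipping 144, fixed 149 → total 293.
  Any other capacity-feasible assignment to {#2, #3} ships for at least 144.
Compare {#2, #4}: its best feasible assignment gives total 333.
Compare {#3, #4}: its best feasible assignment gives total 343.
Every other set of open sites that can feasibly serve all demand totals ≥ 333 even under its best assignment. Minimum: 293.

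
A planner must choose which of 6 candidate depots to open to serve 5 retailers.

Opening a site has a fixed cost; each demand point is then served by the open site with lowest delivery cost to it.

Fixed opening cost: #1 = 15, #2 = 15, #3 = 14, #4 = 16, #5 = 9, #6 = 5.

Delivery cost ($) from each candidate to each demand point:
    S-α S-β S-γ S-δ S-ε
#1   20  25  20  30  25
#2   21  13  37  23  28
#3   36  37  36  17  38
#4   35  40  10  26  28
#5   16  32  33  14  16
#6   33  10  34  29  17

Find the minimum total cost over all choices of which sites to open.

Open {#4, #5, #6}: assign each demand point to its cheapest open site.
  S-α→#5 16, S-β→#6 10, S-γ→#4 10, S-δ→#5 14, S-ε→#5 16
  delivery cost 66, fixed 30 → total 96.
Compare {#5, #6}: delivery cost 89 + fixed 14 = 103.
Compare {#1, #5, #6}: delivery cost 76 + fixed 29 = 105.
Compare {#2, #4, #5}: delivery cost 69 + fixed 40 = 109.
All other subsets cost ≥ 103. Minimum total cost: 96.

96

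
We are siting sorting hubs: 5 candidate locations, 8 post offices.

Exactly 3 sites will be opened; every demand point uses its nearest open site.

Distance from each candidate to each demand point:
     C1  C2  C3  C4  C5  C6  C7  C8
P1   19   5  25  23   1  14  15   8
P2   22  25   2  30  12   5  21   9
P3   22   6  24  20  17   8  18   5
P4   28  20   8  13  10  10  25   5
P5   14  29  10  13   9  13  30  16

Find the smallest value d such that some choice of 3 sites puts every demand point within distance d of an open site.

Open {P1, P2, P5}.
  Farthest demand point is C7 at distance 15 (to P1); all others are ≤ 15.
With {P1, P3, P5} the worst case is 15.
With {P1, P4, P5} the worst case is 15.
No size-3 selection achieves below 15.

15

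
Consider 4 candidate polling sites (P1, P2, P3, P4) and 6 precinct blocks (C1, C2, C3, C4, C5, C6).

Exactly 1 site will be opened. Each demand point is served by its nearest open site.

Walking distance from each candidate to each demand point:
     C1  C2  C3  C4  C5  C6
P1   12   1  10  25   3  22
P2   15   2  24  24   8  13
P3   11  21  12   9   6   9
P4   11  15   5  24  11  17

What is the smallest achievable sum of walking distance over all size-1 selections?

68

Open {P3}.
  C1→P3 11, C2→P3 21, C3→P3 12, C4→P3 9, C5→P3 6, C6→P3 9  ⇒ total 68.
Compare {P1}: total 73.
Compare {P4}: total 83.
No size-1 selection does better; minimum is 68.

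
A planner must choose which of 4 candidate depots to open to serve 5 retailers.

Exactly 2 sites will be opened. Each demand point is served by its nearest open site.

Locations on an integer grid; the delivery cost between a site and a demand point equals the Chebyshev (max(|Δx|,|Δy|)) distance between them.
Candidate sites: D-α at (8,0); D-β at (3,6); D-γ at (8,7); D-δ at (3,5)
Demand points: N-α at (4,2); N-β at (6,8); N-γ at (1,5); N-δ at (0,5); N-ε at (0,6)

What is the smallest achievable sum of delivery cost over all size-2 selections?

Open {D-γ, D-δ}.
  N-α→D-δ 3, N-β→D-γ 2, N-γ→D-δ 2, N-δ→D-δ 3, N-ε→D-δ 3  ⇒ total 13.
Compare {D-α, D-δ}: total 14.
Compare {D-β, D-γ}: total 14.
No size-2 selection does better; minimum is 13.

13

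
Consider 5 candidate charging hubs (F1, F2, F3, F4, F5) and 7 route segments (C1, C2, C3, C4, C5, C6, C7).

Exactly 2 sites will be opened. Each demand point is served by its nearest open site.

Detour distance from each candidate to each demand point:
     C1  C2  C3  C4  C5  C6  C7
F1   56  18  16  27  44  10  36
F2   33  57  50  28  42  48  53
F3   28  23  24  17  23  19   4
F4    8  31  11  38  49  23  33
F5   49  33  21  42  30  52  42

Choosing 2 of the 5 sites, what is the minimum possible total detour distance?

Open {F3, F4}.
  C1→F4 8, C2→F3 23, C3→F4 11, C4→F3 17, C5→F3 23, C6→F3 19, C7→F3 4  ⇒ total 105.
Compare {F1, F3}: total 116.
Compare {F3, F5}: total 135.
No size-2 selection does better; minimum is 105.

105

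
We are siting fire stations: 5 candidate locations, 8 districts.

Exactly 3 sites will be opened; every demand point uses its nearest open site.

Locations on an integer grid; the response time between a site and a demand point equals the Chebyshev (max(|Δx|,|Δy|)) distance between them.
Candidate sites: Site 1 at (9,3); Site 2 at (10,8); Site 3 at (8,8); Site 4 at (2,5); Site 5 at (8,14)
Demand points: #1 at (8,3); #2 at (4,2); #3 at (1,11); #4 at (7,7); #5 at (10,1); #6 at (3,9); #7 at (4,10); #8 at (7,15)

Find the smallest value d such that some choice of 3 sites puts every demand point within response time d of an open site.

6

Open {Site 1, Site 4, Site 5}.
  Farthest demand point is #3 at response time 6 (to Site 4); all others are ≤ 6.
With {Site 1, Site 2, Site 3} the worst case is 7.
With {Site 1, Site 2, Site 4} the worst case is 7.
No size-3 selection achieves below 6.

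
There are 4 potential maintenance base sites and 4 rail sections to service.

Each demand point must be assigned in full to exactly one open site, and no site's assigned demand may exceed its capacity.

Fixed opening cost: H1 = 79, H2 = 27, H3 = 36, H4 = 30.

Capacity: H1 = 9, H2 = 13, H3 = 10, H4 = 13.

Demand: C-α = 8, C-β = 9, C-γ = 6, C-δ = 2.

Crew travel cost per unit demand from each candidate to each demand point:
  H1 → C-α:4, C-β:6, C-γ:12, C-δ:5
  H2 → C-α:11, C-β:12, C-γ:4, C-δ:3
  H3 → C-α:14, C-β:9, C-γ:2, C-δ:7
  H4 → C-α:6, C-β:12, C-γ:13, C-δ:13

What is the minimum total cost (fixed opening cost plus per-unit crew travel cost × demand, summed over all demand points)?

252

Open {H2, H3, H4}; cheapest assignment that respects the capacities:
  H2 (cap 13, load 8): C-γ, C-δ — cost 6×4 + 2×3 = 30
  H3 (cap 10, load 9): C-β — cost 9×9 = 81
  H4 (cap 13, load 8): C-α — cost 8×6 = 48
  Shipping 159, fixed 93 → total 252.
  Any other capacity-feasible assignment to {H2, H3, H4} ships for at least 159.
Compare {H1, H2, H4}: its best feasible assignment gives total 268.
Compare {H1, H3, H4}: its best feasible assignment gives total 273.
Every other set of open sites that can feasibly serve all demand totals ≥ 268 even under its best assignment. Minimum: 252.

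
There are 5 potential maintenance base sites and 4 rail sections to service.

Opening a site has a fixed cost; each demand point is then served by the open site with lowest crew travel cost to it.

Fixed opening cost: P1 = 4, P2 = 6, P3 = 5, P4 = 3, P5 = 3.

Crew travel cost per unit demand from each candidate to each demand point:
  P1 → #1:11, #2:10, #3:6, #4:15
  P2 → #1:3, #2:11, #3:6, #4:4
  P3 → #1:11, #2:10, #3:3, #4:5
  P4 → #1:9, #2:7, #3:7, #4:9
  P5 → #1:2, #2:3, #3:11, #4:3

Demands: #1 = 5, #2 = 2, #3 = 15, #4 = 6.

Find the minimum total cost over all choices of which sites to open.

Open {P3, P5}: assign each demand point to its cheapest open site.
  #1→P5 5×2=10, #2→P5 2×3=6, #3→P3 15×3=45, #4→P5 6×3=18
  crew travel cost 79, fixed 8 → total 87.
Compare {P3, P4, P5}: crew travel cost 79 + fixed 11 = 90.
Compare {P1, P3, P5}: crew travel cost 79 + fixed 12 = 91.
Compare {P2, P3, P5}: crew travel cost 79 + fixed 14 = 93.
All other subsets cost ≥ 90. Minimum total cost: 87.

87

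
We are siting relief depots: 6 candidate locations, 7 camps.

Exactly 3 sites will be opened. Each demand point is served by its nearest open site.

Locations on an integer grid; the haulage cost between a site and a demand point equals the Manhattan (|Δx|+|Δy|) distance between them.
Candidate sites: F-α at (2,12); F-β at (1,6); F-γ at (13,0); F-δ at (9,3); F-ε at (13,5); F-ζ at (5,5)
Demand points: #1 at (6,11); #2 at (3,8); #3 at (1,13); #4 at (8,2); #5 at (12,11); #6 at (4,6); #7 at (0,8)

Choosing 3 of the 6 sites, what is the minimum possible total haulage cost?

Open {F-α, F-β, F-δ}.
  #1→F-α 5, #2→F-β 4, #3→F-α 2, #4→F-δ 2, #5→F-α 11, #6→F-β 3, #7→F-β 3  ⇒ total 30.
Compare {F-α, F-β, F-ε}: total 32.
Compare {F-α, F-β, F-ζ}: total 33.
No size-3 selection does better; minimum is 30.

30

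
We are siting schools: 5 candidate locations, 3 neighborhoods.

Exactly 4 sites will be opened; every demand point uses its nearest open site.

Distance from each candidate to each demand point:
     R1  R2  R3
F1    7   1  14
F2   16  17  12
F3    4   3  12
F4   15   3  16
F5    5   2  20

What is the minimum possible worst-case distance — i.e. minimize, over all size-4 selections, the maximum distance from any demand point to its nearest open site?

Open {F1, F2, F3, F4}.
  Farthest demand point is R3 at distance 12 (to F2); all others are ≤ 12.
With {F1, F2, F3, F5} the worst case is 12.
With {F1, F2, F4, F5} the worst case is 12.
No size-4 selection achieves below 12.

12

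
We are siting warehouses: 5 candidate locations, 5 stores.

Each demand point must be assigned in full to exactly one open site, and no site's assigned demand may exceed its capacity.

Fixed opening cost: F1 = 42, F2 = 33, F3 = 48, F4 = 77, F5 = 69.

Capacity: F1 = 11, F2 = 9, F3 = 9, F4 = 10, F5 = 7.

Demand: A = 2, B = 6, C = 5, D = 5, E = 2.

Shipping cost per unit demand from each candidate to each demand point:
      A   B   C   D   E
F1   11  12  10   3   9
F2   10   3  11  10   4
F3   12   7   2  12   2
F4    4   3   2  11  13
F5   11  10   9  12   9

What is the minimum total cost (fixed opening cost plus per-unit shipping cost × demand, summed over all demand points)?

190

Open {F1, F2, F3}; cheapest assignment that respects the capacities:
  F1 (cap 11, load 5): D — cost 5×3 = 15
  F2 (cap 9, load 8): A, B — cost 2×10 + 6×3 = 38
  F3 (cap 9, load 7): C, E — cost 5×2 + 2×2 = 14
  Shipping 67, fixed 123 → total 190.
  Any other capacity-feasible assignment to {F1, F2, F3} ships for at least 67.
Compare {F1, F2, F4}: its best feasible assignment gives total 211.
Compare {F1, F3}: its best feasible assignment gives total 215.
Every other set of open sites that can feasibly serve all demand totals ≥ 211 even under its best assignment. Minimum: 190.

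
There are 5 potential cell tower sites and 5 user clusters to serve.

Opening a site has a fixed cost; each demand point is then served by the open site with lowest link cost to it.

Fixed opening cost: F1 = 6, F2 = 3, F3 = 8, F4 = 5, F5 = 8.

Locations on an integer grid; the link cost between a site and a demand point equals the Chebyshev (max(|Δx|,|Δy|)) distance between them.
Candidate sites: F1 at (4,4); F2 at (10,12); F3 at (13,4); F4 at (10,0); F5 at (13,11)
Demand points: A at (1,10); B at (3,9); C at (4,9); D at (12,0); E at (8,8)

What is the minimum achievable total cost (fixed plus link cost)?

Open {F1, F4}: assign each demand point to its cheapest open site.
  A→F1 6, B→F1 5, C→F1 5, D→F4 2, E→F1 4
  link cost 22, fixed 11 → total 33.
Compare {F1}: link cost 28 + fixed 6 = 34.
Compare {F2, F4}: link cost 28 + fixed 8 = 36.
Compare {F1, F2, F4}: link cost 22 + fixed 14 = 36.
All other subsets cost ≥ 34. Minimum total cost: 33.

33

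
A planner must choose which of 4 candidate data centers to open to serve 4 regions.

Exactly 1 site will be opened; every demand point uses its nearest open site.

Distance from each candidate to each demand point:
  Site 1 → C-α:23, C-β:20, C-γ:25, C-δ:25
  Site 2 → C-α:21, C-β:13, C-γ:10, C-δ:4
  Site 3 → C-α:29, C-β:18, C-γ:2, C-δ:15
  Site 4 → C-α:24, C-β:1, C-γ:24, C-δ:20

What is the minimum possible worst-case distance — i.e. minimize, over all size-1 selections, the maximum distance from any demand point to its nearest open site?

21

Open {Site 2}.
  Farthest demand point is C-α at distance 21 (to Site 2); all others are ≤ 21.
With {Site 4} the worst case is 24.
With {Site 1} the worst case is 25.
No size-1 selection achieves below 21.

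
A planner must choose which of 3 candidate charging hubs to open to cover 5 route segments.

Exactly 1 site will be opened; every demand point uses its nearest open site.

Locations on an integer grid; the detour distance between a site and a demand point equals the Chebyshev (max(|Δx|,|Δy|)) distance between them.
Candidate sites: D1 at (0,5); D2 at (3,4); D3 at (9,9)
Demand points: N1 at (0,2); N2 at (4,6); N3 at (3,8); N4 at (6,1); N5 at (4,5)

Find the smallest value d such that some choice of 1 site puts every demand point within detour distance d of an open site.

Open {D2}.
  Farthest demand point is N3 at detour distance 4 (to D2); all others are ≤ 4.
With {D1} the worst case is 6.
With {D3} the worst case is 9.
No size-1 selection achieves below 4.

4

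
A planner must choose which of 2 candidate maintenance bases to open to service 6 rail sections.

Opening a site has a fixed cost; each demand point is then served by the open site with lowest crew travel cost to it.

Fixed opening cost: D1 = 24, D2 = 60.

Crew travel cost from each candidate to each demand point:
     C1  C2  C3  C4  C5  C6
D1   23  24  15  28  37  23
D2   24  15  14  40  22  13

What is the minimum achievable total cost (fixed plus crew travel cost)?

174

Open {D1}: assign each demand point to its cheapest open site.
  C1→D1 23, C2→D1 24, C3→D1 15, C4→D1 28, C5→D1 37, C6→D1 23
  crew travel cost 150, fixed 24 → total 174.
Compare {D2}: crew travel cost 128 + fixed 60 = 188.
Compare {D1, D2}: crew travel cost 115 + fixed 84 = 199.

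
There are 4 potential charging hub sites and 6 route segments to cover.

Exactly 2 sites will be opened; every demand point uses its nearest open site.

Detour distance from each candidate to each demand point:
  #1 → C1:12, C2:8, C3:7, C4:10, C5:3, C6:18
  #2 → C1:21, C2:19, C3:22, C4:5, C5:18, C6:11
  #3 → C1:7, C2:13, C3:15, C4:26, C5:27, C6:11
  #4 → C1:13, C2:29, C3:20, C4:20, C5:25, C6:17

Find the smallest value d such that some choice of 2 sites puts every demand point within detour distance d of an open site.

11

Open {#1, #3}.
  Farthest demand point is C6 at detour distance 11 (to #3); all others are ≤ 11.
With {#1, #2} the worst case is 12.
With {#1, #4} the worst case is 17.
No size-2 selection achieves below 11.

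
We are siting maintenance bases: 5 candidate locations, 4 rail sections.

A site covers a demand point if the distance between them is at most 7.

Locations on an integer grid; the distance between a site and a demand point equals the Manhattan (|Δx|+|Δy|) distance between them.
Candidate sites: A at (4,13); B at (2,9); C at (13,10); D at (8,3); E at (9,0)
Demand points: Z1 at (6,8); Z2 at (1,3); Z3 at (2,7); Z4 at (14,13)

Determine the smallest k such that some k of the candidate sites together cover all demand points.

2

Coverage sets (demand points within 7 of each site):
  A: {Z1}
  B: {Z1, Z2, Z3}
  C: {Z4}
  D: {Z1, Z2}
  E: {}
No single site covers all 4 demand points.
But {B, C} covers everything, so the minimum is 2.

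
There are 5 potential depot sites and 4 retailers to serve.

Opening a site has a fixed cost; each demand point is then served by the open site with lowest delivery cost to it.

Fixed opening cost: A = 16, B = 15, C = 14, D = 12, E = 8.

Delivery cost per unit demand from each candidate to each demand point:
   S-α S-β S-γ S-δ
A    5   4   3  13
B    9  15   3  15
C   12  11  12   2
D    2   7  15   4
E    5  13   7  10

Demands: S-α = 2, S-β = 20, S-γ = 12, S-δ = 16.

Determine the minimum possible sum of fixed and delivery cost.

Open {A, C}: assign each demand point to its cheapest open site.
  S-α→A 2×5=10, S-β→A 20×4=80, S-γ→A 12×3=36, S-δ→C 16×2=32
  delivery cost 158, fixed 30 → total 188.
Compare {A, C, D}: delivery cost 152 + fixed 42 = 194.
Compare {A, C, E}: delivery cost 158 + fixed 38 = 196.
Compare {A, C, D, E}: delivery cost 152 + fixed 50 = 202.
All other subsets cost ≥ 194. Minimum total cost: 188.

188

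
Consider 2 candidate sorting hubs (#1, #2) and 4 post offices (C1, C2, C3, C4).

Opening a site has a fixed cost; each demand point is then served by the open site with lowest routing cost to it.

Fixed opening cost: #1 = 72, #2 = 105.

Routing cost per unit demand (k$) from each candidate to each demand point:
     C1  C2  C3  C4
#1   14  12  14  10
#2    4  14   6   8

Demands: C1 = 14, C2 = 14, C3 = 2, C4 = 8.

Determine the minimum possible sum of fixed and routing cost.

Open {#2}: assign each demand point to its cheapest open site.
  C1→#2 14×4=56, C2→#2 14×14=196, C3→#2 2×6=12, C4→#2 8×8=64
  routing cost 328, fixed 105 → total 433.
Compare {#1, #2}: routing cost 300 + fixed 177 = 477.
Compare {#1}: routing cost 472 + fixed 72 = 544.

433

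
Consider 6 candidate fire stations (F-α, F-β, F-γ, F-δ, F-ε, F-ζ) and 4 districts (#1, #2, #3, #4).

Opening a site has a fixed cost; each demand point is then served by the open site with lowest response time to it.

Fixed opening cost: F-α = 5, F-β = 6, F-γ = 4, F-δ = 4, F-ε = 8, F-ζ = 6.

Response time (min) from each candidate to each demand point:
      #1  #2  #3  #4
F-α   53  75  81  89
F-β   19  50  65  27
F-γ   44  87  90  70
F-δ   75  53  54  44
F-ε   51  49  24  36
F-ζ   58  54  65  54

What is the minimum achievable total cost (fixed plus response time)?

Open {F-β, F-ε}: assign each demand point to its cheapest open site.
  #1→F-β 19, #2→F-ε 49, #3→F-ε 24, #4→F-β 27
  response time 119, fixed 14 → total 133.
Compare {F-β, F-γ, F-ε}: response time 119 + fixed 18 = 137.
Compare {F-β, F-δ, F-ε}: response time 119 + fixed 18 = 137.
Compare {F-α, F-β, F-ε}: response time 119 + fixed 19 = 138.
All other subsets cost ≥ 137. Minimum total cost: 133.

133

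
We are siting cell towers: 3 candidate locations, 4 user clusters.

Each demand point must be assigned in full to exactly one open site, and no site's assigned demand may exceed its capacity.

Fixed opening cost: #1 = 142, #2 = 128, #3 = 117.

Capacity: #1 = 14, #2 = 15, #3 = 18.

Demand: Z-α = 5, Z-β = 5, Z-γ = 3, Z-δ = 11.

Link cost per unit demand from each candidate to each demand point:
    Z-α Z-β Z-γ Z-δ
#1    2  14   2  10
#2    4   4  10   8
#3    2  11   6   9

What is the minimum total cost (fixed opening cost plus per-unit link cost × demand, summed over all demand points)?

Open {#2, #3}; cheapest assignment that respects the capacities:
  #2 (cap 15, load 10): Z-α, Z-β — cost 5×4 + 5×4 = 40
  #3 (cap 18, load 14): Z-γ, Z-δ — cost 3×6 + 11×9 = 117
  Shipping 157, fixed 245 → total 402.
  Any other capacity-feasible assignment to {#2, #3} ships for at least 157.
Compare {#1, #2}: its best feasible assignment gives total 426.
Compare {#1, #3}: its best feasible assignment gives total 429.
Every other set of open sites that can feasibly serve all demand totals ≥ 426 even under its best assignment. Minimum: 402.

402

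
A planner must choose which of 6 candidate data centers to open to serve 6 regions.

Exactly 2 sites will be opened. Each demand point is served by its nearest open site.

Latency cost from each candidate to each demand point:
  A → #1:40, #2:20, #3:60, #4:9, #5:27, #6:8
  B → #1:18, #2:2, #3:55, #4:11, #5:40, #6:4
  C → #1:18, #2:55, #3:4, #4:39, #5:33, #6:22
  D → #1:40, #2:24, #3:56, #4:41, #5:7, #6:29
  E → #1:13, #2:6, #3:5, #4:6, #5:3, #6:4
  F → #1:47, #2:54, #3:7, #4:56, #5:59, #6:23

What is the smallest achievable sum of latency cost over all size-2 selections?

Open {B, E}.
  #1→E 13, #2→B 2, #3→E 5, #4→E 6, #5→E 3, #6→B 4  ⇒ total 33.
Compare {C, E}: total 36.
Compare {A, E}: total 37.
No size-2 selection does better; minimum is 33.

33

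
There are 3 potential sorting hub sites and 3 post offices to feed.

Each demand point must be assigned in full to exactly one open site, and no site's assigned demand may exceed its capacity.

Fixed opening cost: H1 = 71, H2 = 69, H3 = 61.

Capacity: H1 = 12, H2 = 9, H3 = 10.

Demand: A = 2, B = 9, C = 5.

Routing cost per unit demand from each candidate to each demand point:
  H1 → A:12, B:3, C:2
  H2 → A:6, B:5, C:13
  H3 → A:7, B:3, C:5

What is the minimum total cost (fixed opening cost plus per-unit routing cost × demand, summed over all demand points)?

193

Open {H1, H3}; cheapest assignment that respects the capacities:
  H1 (cap 12, load 7): A, C — cost 2×12 + 5×2 = 34
  H3 (cap 10, load 9): B — cost 9×3 = 27
  Shipping 61, fixed 132 → total 193.
  Any other capacity-feasible assignment to {H1, H3} ships for at least 61.
Compare {H2, H3}: its best feasible assignment gives total 214.
Compare {H1, H2}: its best feasible assignment gives total 219.
Every other set of open sites that can feasibly serve all demand totals ≥ 214 even under its best assignment. Minimum: 193.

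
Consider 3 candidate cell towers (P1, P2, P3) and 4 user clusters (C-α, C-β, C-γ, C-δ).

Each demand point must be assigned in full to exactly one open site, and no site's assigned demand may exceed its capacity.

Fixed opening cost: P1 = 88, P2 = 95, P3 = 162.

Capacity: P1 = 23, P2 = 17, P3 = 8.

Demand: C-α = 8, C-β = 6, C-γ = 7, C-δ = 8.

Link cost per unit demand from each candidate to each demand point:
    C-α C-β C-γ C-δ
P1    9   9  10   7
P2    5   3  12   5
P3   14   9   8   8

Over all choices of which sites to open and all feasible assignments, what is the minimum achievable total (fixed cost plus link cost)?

367

Open {P1, P2}; cheapest assignment that respects the capacities:
  P1 (cap 23, load 15): C-γ, C-δ — cost 7×10 + 8×7 = 126
  P2 (cap 17, load 14): C-α, C-β — cost 8×5 + 6×3 = 58
  Shipping 184, fixed 183 → total 367.
  Any other capacity-feasible assignment to {P1, P2} ships for at least 184.
Compare {P1, P3}: its best feasible assignment gives total 488.
Compare {P1, P2, P3}: its best feasible assignment gives total 515.
Every other set of open sites that can feasibly serve all demand totals ≥ 488 even under its best assignment. Minimum: 367.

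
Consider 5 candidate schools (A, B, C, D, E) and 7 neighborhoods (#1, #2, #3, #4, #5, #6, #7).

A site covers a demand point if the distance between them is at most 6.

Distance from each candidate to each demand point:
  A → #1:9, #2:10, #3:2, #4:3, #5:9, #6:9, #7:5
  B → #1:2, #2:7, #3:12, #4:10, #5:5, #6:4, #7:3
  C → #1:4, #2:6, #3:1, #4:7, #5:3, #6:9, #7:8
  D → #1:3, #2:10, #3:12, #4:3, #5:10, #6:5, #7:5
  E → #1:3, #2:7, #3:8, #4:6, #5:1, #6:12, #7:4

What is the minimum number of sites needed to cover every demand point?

2

Coverage sets (demand points within 6 of each site):
  A: {#3, #4, #7}
  B: {#1, #5, #6, #7}
  C: {#1, #2, #3, #5}
  D: {#1, #4, #6, #7}
  E: {#1, #4, #5, #7}
No single site covers all 7 demand points.
But {C, D} covers everything, so the minimum is 2.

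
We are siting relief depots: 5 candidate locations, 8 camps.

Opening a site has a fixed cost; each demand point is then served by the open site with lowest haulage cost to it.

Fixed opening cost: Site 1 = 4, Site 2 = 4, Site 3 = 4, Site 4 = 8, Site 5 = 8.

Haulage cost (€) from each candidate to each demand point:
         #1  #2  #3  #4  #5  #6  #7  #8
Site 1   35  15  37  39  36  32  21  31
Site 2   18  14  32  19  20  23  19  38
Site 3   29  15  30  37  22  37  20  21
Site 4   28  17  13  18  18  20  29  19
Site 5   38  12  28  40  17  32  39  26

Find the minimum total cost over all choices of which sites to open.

Open {Site 2, Site 4}: assign each demand point to its cheapest open site.
  #1→Site 2 18, #2→Site 2 14, #3→Site 4 13, #4→Site 4 18, #5→Site 4 18, #6→Site 4 20, #7→Site 2 19, #8→Site 4 19
  haulage cost 139, fixed 12 → total 151.
Compare {Site 1, Site 2, Site 4}: haulage cost 139 + fixed 16 = 155.
Compare {Site 2, Site 3, Site 4}: haulage cost 139 + fixed 16 = 155.
Compare {Site 2, Site 4, Site 5}: haulage cost 136 + fixed 20 = 156.
All other subsets cost ≥ 155. Minimum total cost: 151.

151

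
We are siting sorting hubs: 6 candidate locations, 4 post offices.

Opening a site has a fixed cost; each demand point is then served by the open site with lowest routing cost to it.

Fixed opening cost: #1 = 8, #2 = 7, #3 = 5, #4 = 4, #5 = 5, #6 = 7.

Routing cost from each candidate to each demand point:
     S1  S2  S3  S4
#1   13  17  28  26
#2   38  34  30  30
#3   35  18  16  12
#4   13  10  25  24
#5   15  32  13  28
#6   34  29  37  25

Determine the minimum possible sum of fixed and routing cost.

Open {#3, #4}: assign each demand point to its cheapest open site.
  S1→#4 13, S2→#4 10, S3→#3 16, S4→#3 12
  routing cost 51, fixed 9 → total 60.
Compare {#3, #4, #5}: routing cost 48 + fixed 14 = 62.
Compare {#2, #3, #4}: routing cost 51 + fixed 16 = 67.
Compare {#3, #4, #6}: routing cost 51 + fixed 16 = 67.
All other subsets cost ≥ 62. Minimum total cost: 60.

60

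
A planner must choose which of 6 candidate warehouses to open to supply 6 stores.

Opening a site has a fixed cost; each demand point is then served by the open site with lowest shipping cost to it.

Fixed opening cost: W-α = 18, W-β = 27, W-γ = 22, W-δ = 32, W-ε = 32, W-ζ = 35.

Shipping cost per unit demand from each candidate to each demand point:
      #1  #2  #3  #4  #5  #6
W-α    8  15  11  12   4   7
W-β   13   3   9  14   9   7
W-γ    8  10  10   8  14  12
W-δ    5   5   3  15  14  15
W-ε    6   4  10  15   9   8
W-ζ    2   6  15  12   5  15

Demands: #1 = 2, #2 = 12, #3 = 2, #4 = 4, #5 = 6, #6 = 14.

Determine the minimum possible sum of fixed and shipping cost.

Open {W-α, W-β}: assign each demand point to its cheapest open site.
  #1→W-α 2×8=16, #2→W-β 12×3=36, #3→W-β 2×9=18, #4→W-α 4×12=48, #5→W-α 6×4=24, #6→W-α 14×7=98
  shipping cost 240, fixed 45 → total 285.
Compare {W-α, W-β, W-γ}: shipping cost 224 + fixed 67 = 291.
Compare {W-α, W-δ}: shipping cost 246 + fixed 50 = 296.
Compare {W-β, W-ζ}: shipping cost 234 + fixed 62 = 296.
All other subsets cost ≥ 291. Minimum total cost: 285.

285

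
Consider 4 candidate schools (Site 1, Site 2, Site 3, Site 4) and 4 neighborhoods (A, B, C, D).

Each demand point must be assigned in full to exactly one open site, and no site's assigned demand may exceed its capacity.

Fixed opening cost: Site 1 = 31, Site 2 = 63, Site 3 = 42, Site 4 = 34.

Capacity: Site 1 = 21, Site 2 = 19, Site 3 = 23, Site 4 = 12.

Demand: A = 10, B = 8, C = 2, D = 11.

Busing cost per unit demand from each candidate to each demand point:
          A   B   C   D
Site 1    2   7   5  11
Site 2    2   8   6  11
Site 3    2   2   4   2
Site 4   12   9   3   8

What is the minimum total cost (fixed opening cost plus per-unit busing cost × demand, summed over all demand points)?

139

Open {Site 1, Site 3}; cheapest assignment that respects the capacities:
  Site 1 (cap 21, load 10): A — cost 10×2 = 20
  Site 3 (cap 23, load 21): B, C, D — cost 8×2 + 2×4 + 11×2 = 46
  Shipping 66, fixed 73 → total 139.
  Any other capacity-feasible assignment to {Site 1, Site 3} ships for at least 66.
Compare {Site 2, Site 3}: its best feasible assignment gives total 171.
Compare {Site 1, Site 3, Site 4}: its best feasible assignment gives total 171.
Every other set of open sites that can feasibly serve all demand totals ≥ 171 even under its best assignment. Minimum: 139.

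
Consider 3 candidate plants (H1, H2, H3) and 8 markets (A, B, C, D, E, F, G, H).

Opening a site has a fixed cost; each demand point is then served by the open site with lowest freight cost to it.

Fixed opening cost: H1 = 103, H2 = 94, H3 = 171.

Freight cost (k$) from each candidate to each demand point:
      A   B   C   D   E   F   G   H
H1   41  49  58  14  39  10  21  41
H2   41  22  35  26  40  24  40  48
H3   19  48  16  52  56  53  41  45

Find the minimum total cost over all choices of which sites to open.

Open {H2}: assign each demand point to its cheapest open site.
  A→H2 41, B→H2 22, C→H2 35, D→H2 26, E→H2 40, F→H2 24, G→H2 40, H→H2 48
  freight cost 276, fixed 94 → total 370.
Compare {H1}: freight cost 273 + fixed 103 = 376.
Compare {H1, H2}: freight cost 223 + fixed 197 = 420.
Compare {H1, H3}: freight cost 208 + fixed 274 = 482.
All other subsets cost ≥ 376. Minimum total cost: 370.

370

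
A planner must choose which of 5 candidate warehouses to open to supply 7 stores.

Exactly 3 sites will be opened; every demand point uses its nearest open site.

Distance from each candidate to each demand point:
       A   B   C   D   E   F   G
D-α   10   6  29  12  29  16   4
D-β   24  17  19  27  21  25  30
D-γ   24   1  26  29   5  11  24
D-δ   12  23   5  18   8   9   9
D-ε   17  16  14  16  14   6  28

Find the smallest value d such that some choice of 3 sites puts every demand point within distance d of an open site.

Open {D-α, D-β, D-δ}.
  Farthest demand point is D at distance 12 (to D-α); all others are ≤ 12.
With {D-α, D-γ, D-δ} the worst case is 12.
With {D-α, D-δ, D-ε} the worst case is 12.
No size-3 selection achieves below 12.

12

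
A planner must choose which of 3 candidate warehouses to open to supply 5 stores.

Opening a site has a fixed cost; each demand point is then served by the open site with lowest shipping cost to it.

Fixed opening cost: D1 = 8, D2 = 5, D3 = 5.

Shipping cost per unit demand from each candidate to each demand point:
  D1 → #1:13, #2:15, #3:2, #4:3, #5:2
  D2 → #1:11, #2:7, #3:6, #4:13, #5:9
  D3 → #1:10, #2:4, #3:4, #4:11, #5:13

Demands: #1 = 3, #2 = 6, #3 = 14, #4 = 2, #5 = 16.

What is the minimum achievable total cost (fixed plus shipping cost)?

133

Open {D1, D3}: assign each demand point to its cheapest open site.
  #1→D3 3×10=30, #2→D3 6×4=24, #3→D1 14×2=28, #4→D1 2×3=6, #5→D1 16×2=32
  shipping cost 120, fixed 13 → total 133.
Compare {D1, D2, D3}: shipping cost 120 + fixed 18 = 138.
Compare {D1, D2}: shipping cost 141 + fixed 13 = 154.
Compare {D1}: shipping cost 195 + fixed 8 = 203.
All other subsets cost ≥ 138. Minimum total cost: 133.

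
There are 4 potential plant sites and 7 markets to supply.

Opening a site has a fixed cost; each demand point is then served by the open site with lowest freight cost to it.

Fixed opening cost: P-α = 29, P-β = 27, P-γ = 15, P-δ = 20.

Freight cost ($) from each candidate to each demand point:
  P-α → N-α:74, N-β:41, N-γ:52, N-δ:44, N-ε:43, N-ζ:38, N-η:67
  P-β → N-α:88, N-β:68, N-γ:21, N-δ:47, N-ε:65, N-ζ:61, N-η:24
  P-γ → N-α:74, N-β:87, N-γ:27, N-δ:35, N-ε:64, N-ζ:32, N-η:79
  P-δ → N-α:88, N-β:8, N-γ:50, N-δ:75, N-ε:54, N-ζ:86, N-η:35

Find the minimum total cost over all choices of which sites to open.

Open {P-γ, P-δ}: assign each demand point to its cheapest open site.
  N-α→P-γ 74, N-β→P-δ 8, N-γ→P-γ 27, N-δ→P-γ 35, N-ε→P-δ 54, N-ζ→P-γ 32, N-η→P-δ 35
  freight cost 265, fixed 35 → total 300.
Compare {P-β, P-γ, P-δ}: freight cost 248 + fixed 62 = 310.
Compare {P-α, P-γ, P-δ}: freight cost 254 + fixed 64 = 318.
Compare {P-α, P-β, P-δ}: freight cost 252 + fixed 76 = 328.
All other subsets cost ≥ 310. Minimum total cost: 300.

300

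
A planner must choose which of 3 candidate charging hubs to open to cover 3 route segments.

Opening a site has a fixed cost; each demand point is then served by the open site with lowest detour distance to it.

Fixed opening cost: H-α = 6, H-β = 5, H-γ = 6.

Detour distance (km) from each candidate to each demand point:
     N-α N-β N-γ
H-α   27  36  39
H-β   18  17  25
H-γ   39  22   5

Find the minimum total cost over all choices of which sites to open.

51

Open {H-β, H-γ}: assign each demand point to its cheapest open site.
  N-α→H-β 18, N-β→H-β 17, N-γ→H-γ 5
  detour distance 40, fixed 11 → total 51.
Compare {H-α, H-β, H-γ}: detour distance 40 + fixed 17 = 57.
Compare {H-β}: detour distance 60 + fixed 5 = 65.
Compare {H-α, H-γ}: detour distance 54 + fixed 12 = 66.
All other subsets cost ≥ 57. Minimum total cost: 51.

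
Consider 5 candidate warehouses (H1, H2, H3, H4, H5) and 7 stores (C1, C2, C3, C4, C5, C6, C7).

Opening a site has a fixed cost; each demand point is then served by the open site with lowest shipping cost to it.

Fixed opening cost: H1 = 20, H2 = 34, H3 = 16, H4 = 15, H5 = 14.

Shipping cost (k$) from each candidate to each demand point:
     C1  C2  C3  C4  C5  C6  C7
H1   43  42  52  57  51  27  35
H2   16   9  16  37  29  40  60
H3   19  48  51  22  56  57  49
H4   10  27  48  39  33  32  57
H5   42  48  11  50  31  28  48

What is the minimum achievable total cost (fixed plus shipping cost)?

222

Open {H3, H4, H5}: assign each demand point to its cheapest open site.
  C1→H4 10, C2→H4 27, C3→H5 11, C4→H3 22, C5→H5 31, C6→H5 28, C7→H5 48
  shipping cost 177, fixed 45 → total 222.
Compare {H1, H2}: shipping cost 169 + fixed 54 = 223.
Compare {H4, H5}: shipping cost 194 + fixed 29 = 223.
Compare {H1, H2, H3}: shipping cost 154 + fixed 70 = 224.
All other subsets cost ≥ 223. Minimum total cost: 222.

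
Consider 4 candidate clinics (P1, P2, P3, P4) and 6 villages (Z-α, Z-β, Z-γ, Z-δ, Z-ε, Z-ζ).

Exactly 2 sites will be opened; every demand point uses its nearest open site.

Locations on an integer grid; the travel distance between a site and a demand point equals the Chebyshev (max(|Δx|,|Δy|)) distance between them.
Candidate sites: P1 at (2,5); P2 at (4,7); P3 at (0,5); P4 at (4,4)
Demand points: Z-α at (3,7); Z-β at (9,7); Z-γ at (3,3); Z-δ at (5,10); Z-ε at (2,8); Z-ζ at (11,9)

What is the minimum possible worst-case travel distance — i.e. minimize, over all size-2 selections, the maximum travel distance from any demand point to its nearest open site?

7

Open {P1, P2}.
  Farthest demand point is Z-ζ at travel distance 7 (to P2); all others are ≤ 7.
With {P1, P4} the worst case is 7.
With {P2, P3} the worst case is 7.
No size-2 selection achieves below 7.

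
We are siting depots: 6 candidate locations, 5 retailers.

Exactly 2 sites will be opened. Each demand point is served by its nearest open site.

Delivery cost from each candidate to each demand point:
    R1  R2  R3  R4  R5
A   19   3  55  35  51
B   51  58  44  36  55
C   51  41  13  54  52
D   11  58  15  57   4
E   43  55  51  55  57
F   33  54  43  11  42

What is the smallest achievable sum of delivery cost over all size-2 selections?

68

Open {A, D}.
  R1→D 11, R2→A 3, R3→D 15, R4→A 35, R5→D 4  ⇒ total 68.
Compare {D, F}: total 95.
Compare {A, F}: total 118.
No size-2 selection does better; minimum is 68.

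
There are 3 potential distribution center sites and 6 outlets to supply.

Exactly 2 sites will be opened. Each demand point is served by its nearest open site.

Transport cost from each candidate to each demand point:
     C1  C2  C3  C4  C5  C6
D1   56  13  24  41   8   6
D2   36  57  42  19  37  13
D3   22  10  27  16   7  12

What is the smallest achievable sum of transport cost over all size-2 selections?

85

Open {D1, D3}.
  C1→D3 22, C2→D3 10, C3→D1 24, C4→D3 16, C5→D3 7, C6→D1 6  ⇒ total 85.
Compare {D2, D3}: total 94.
Compare {D1, D2}: total 106.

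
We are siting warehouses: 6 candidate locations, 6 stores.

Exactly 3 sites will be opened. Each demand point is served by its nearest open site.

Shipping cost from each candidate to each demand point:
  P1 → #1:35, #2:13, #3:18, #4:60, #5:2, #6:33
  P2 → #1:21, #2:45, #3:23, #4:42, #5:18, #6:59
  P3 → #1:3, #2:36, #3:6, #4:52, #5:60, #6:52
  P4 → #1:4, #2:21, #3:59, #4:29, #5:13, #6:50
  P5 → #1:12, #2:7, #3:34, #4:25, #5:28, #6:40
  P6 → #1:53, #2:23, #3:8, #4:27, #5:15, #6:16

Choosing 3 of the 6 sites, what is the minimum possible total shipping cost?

Open {P1, P3, P6}.
  #1→P3 3, #2→P1 13, #3→P3 6, #4→P6 27, #5→P1 2, #6→P6 16  ⇒ total 67.
Compare {P1, P4, P6}: total 70.
Compare {P1, P5, P6}: total 70.
No size-3 selection does better; minimum is 67.

67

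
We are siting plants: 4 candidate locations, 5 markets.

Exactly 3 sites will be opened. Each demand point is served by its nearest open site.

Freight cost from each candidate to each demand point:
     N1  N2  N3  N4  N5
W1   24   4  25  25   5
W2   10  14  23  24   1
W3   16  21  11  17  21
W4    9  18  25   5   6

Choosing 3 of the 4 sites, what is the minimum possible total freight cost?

Open {W1, W3, W4}.
  N1→W4 9, N2→W1 4, N3→W3 11, N4→W4 5, N5→W1 5  ⇒ total 34.
Compare {W2, W3, W4}: total 40.
Compare {W1, W2, W4}: total 42.
No size-3 selection does better; minimum is 34.

34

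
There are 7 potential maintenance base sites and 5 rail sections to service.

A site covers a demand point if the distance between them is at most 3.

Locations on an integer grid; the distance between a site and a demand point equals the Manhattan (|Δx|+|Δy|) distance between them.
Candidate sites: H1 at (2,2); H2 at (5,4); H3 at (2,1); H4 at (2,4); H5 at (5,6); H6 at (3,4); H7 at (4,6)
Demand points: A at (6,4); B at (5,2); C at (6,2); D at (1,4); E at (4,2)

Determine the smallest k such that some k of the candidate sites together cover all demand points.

Coverage sets (demand points within 3 of each site):
  H1: {B, D, E}
  H2: {A, B, C, E}
  H3: {E}
  H4: {D}
  H5: {A}
  H6: {A, D, E}
  H7: {}
No single site covers all 5 demand points.
But {H1, H2} covers everything, so the minimum is 2.

2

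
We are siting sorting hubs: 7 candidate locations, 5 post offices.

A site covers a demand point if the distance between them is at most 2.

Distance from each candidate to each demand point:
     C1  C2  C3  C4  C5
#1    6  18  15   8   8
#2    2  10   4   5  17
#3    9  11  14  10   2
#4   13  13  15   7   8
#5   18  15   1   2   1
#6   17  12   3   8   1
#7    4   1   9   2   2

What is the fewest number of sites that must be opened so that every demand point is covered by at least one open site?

Coverage sets (demand points within 2 of each site):
  #1: {}
  #2: {C1}
  #3: {C5}
  #4: {}
  #5: {C3, C4, C5}
  #6: {C5}
  #7: {C2, C4, C5}
No 2 sites suffice: every size-2 union leaves at least one demand point uncovered.
But {#2, #5, #7} covers everything, so the minimum is 3.

3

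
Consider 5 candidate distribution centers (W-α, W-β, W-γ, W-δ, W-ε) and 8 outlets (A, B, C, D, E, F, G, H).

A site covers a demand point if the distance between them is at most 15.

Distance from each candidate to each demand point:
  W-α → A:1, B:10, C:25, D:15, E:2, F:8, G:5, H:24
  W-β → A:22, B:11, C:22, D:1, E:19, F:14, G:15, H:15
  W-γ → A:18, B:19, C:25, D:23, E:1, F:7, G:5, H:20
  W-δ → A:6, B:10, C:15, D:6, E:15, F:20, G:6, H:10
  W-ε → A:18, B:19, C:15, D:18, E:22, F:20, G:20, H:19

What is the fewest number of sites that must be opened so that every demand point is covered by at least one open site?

Coverage sets (demand points within 15 of each site):
  W-α: {A, B, D, E, F, G}
  W-β: {B, D, F, G, H}
  W-γ: {E, F, G}
  W-δ: {A, B, C, D, E, G, H}
  W-ε: {C}
No single site covers all 8 demand points.
But {W-α, W-δ} covers everything, so the minimum is 2.

2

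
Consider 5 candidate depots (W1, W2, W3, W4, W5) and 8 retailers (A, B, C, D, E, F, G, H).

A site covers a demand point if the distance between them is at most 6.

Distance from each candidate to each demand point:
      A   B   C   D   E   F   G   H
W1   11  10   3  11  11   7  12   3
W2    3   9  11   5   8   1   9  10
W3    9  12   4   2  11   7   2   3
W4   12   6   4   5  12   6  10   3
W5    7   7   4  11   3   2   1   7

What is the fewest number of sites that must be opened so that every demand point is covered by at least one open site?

3

Coverage sets (demand points within 6 of each site):
  W1: {C, H}
  W2: {A, D, F}
  W3: {C, D, G, H}
  W4: {B, C, D, F, H}
  W5: {C, E, F, G}
No 2 sites suffice: every size-2 union leaves at least one demand point uncovered.
But {W2, W4, W5} covers everything, so the minimum is 3.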